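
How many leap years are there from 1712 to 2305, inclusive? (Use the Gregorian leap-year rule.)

144

Multiples of 4 in [1712,2305]: 149.
Of those, multiples of 100: 6 (not leap unless ÷400).
Multiples of 400: 1.
Leap years = 149 − 6 + 1 = 144.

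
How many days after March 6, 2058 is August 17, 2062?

Mar 6, 2058 → Mar 6, 2059: 365 days.
Mar 6, 2059 → Mar 6, 2060: 366 days (Feb 29, 2060 is in that span).
Mar 6, 2060 → Mar 6, 2061: 365 days.
Mar 6, 2061 → Mar 6, 2062: 365 days.
Mar 6, 2062 → Apr 6, 2062: 31 days (March has 31).
Apr 6, 2062 → May 6, 2062: 30 days (April has 30).
May 6, 2062 → Jun 6, 2062: 31 days (May has 31).
Jun 6, 2062 → Jul 6, 2062: 30 days (June has 30).
Jul 6, 2062 → Aug 6, 2062: 31 days (July has 31).
Aug 6, 2062 → Aug 17, 2062: 11 days.
Total: 1625 days.

1625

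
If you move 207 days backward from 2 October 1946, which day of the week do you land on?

Saturday

First find the weekday of Oct 2, 1946. Doomsday rule: the anchor day for the 1900s is Wednesday. For year 46: 46÷12 = 3 r 10, and 10÷4 = 2, so 3+10+2 = 15.
Wednesday + 15 ≡ Thursday — that's 1946's doomsday.
In October the doomsday date is Oct 10.
Oct 2 is 8 days before Oct 10; 8 mod 7 = 1, so Thursday − 1 = Wednesday.
207 mod 7 = 4, so 207 days before a Wednesday is Wednesday − 4 = Saturday.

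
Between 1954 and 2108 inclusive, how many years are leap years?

Multiples of 4 in [1954,2108]: 39.
Of those, multiples of 100: 2 (not leap unless ÷400).
Multiples of 400: 1.
Leap years = 39 − 2 + 1 = 38.

38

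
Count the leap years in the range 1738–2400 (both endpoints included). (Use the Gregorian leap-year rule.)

Multiples of 4 in [1738,2400]: 166.
Of those, multiples of 100: 7 (not leap unless ÷400).
Multiples of 400: 2.
Leap years = 166 − 7 + 2 = 161.

161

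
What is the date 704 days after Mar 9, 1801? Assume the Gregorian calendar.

+365 (one year) → Mar 9, 1802 (339 left).
Mar has 31 days: +23 → Apr 1, 1802 (316 left).
Apr has 30 days: +30 → May 1, 1802 (286 left).
May has 31 days: +31 → Jun 1, 1802 (255 left).
Jun has 30 days: +30 → Jul 1, 1802 (225 left).
Jul has 31 days: +31 → Aug 1, 1802 (194 left).
Aug has 31 days: +31 → Sep 1, 1802 (163 left).
Sep has 30 days: +30 → Oct 1, 1802 (133 left).
Oct has 31 days: +31 → Nov 1, 1802 (102 left).
Nov has 30 days: +30 → Dec 1, 1802 (72 left).
Dec has 31 days: +31 → Jan 1, 1803 (41 left).
Jan has 31 days: +31 → Feb 1, 1803 (10 left).
+10 → Feb 11, 1803.

February 11, 1803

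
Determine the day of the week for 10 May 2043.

Doomsday rule: the anchor day for the 2000s is Tuesday. For year 43: 43÷12 = 3 r 7, and 7÷4 = 1, so 3+7+1 = 11.
Tuesday + 11 ≡ Saturday — that's 2043's doomsday.
In May the doomsday date is May 9.
May 10 is 1 day after May 9; 1 mod 7 = 1, so Saturday + 1 = Sunday.

Sunday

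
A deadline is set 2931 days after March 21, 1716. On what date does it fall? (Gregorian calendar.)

March 30, 1724

+365 (one year) → Mar 21, 1717 (2566 left).
+365 (one year) → Mar 21, 1718 (2201 left).
+365 (one year) → Mar 21, 1719 (1836 left).
+366 (one year; includes Feb 29, 1720) → Mar 21, 1720 (1470 left).
+365 (one year) → Mar 21, 1721 (1105 left).
+365 (one year) → Mar 21, 1722 (740 left).
+365 (one year) → Mar 21, 1723 (375 left).
Mar has 31 days: +11 → Apr 1, 1723 (364 left).
Apr has 30 days: +30 → May 1, 1723 (334 left).
May has 31 days: +31 → Jun 1, 1723 (303 left).
Jun has 30 days: +30 → Jul 1, 1723 (273 left).
Jul has 31 days: +31 → Aug 1, 1723 (242 left).
Aug has 31 days: +31 → Sep 1, 1723 (211 left).
Sep has 30 days: +30 → Oct 1, 1723 (181 left).
Oct has 31 days: +31 → Nov 1, 1723 (150 left).
Nov has 30 days: +30 → Dec 1, 1723 (120 left).
Dec has 31 days: +31 → Jan 1, 1724 (89 left).
Jan has 31 days: +31 → Feb 1, 1724 (58 left).
Feb has 29 days: +29 → Mar 1, 1724 (29 left).
+29 → Mar 30, 1724.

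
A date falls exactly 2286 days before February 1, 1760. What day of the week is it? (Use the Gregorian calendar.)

Feb 1, 1760 is a Friday.
2286 mod 7 = 4, so 2286 days before a Friday is Friday − 4 = Monday.

Monday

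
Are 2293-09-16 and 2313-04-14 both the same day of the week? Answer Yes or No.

No

From Sep 16, 2293 to Apr 14, 2313 is 7149 days.
7149 mod 7 = 2, so they are different weekdays.
(Sep 16, 2293 is a Saturday; Apr 14, 2313 is a Monday.)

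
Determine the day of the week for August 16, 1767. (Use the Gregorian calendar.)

Doomsday rule: the anchor day for the 1700s is Sunday. For year 67: 67÷12 = 5 r 7, and 7÷4 = 1, so 5+7+1 = 13.
Sunday + 13 ≡ Saturday — that's 1767's doomsday.
In August the doomsday date is Aug 8.
Aug 16 is 8 days after Aug 8; 8 mod 7 = 1, so Saturday + 1 = Sunday.

Sunday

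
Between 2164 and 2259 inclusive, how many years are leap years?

23

Multiples of 4 in [2164,2259]: 24.
Of those, multiples of 100: 1 (not leap unless ÷400).
Multiples of 400: 0.
Leap years = 24 − 1 + 0 = 23.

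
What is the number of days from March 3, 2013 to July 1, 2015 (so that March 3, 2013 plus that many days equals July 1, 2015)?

Mar 3, 2013 → Mar 3, 2014: 365 days.
Mar 3, 2014 → Mar 3, 2015: 365 days.
Mar 3, 2015 → Apr 3, 2015: 31 days (March has 31).
Apr 3, 2015 → May 3, 2015: 30 days (April has 30).
May 3, 2015 → Jun 3, 2015: 31 days (May has 31).
Jun 3, 2015 → Jul 1, 2015: 28 days.
Total: 850 days.

850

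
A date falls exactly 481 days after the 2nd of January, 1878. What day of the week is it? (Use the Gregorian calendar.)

First find the weekday of Jan 2, 1878. Doomsday rule: the anchor day for the 1800s is Friday. For year 78: 78÷12 = 6 r 6, and 6÷4 = 1, so 6+6+1 = 13.
Friday + 13 ≡ Thursday — that's 1878's doomsday.
In January the doomsday date is Jan 3 (1878 is not a leap year).
Jan 2 is 1 day before Jan 3; 1 mod 7 = 1, so Thursday − 1 = Wednesday.
481 mod 7 = 5, so 481 days after a Wednesday is Wednesday + 5 = Monday.

Monday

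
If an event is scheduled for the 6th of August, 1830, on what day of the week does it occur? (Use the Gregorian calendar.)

Friday

Doomsday rule: the anchor day for the 1800s is Friday. For year 30: 30÷12 = 2 r 6, and 6÷4 = 1, so 2+6+1 = 9.
Friday + 9 ≡ Sunday — that's 1830's doomsday.
In August the doomsday date is Aug 8.
Aug 6 is 2 days before Aug 8; 2 mod 7 = 2, so Sunday − 2 = Friday.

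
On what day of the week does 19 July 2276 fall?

Doomsday rule: the anchor day for the 2200s is Friday. For year 76: 76÷12 = 6 r 4, and 4÷4 = 1, so 6+4+1 = 11.
Friday + 11 ≡ Tuesday — that's 2276's doomsday.
In July the doomsday date is Jul 11.
Jul 19 is 8 days after Jul 11; 8 mod 7 = 1, so Tuesday + 1 = Wednesday.

Wednesday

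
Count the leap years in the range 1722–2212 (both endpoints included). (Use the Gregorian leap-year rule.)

Multiples of 4 in [1722,2212]: 123.
Of those, multiples of 100: 5 (not leap unless ÷400).
Multiples of 400: 1.
Leap years = 123 − 5 + 1 = 119.

119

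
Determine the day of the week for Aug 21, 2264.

Doomsday rule: the anchor day for the 2200s is Friday. For year 64: 64÷12 = 5 r 4, and 4÷4 = 1, so 5+4+1 = 10.
Friday + 10 ≡ Monday — that's 2264's doomsday.
In August the doomsday date is Aug 8.
Aug 21 is 13 days after Aug 8; 13 mod 7 = 6, so Monday + 6 = Sunday.

Sunday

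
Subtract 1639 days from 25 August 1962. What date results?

February 28, 1958

−365 (one year) → Aug 25, 1961 (1274 left).
−365 (one year) → Aug 25, 1960 (909 left).
−366 (one year; includes Feb 29, 1960) → Aug 25, 1959 (543 left).
−365 (one year) → Aug 25, 1958 (178 left).
−25 → Jul 31, 1958 (end of Jul, 31 days; 153 left).
−31 → Jun 30, 1958 (end of Jun, 30 days; 122 left).
−30 → May 31, 1958 (end of May, 31 days; 92 left).
−31 → Apr 30, 1958 (end of Apr, 30 days; 61 left).
−30 → Mar 31, 1958 (end of Mar, 31 days; 31 left).
−31 → Feb 28, 1958 (end of Feb, 28 days; 0 left).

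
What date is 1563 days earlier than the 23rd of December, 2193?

−365 (one year) → Dec 23, 2192 (1198 left).
−366 (one year; includes Feb 29, 2192) → Dec 23, 2191 (832 left).
−365 (one year) → Dec 23, 2190 (467 left).
−365 (one year) → Dec 23, 2189 (102 left).
−23 → Nov 30, 2189 (end of Nov, 30 days; 79 left).
−30 → Oct 31, 2189 (end of Oct, 31 days; 49 left).
−31 → Sep 30, 2189 (end of Sep, 30 days; 18 left).
−18 → Sep 12, 2189.

September 12, 2189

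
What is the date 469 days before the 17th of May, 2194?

−365 (one year) → May 17, 2193 (104 left).
−17 → Apr 30, 2193 (end of Apr, 30 days; 87 left).
−30 → Mar 31, 2193 (end of Mar, 31 days; 57 left).
−31 → Feb 28, 2193 (end of Feb, 28 days; 26 left).
−26 → Feb 2, 2193.

February 2, 2193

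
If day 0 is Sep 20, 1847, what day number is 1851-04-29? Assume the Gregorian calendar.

Sep 20, 1847 → Sep 20, 1848: 366 days (Feb 29, 1848 is in that span).
Sep 20, 1848 → Sep 20, 1849: 365 days.
Sep 20, 1849 → Sep 20, 1850: 365 days.
Sep 20, 1850 → Oct 20, 1850: 30 days (September has 30).
Oct 20, 1850 → Nov 20, 1850: 31 days (October has 31).
Nov 20, 1850 → Dec 20, 1850: 30 days (November has 30).
Dec 20, 1850 → Jan 20, 1851: 31 days (December has 31).
Jan 20, 1851 → Feb 20, 1851: 31 days (January has 31).
Feb 20, 1851 → Mar 20, 1851: 28 days (February has 28).
Mar 20, 1851 → Apr 20, 1851: 31 days (March has 31).
Apr 20, 1851 → Apr 29, 1851: 9 days.
Total: 1317 days.

1317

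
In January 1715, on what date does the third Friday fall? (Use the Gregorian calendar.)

January 18, 1715

January 1, 1715 is a Tuesday.
The first Friday is therefore January 4 (3 days later).
The third Friday is 4 + 2×7 = January 18.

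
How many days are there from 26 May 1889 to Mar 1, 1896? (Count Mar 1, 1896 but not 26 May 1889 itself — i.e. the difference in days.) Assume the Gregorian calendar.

2471

May 26, 1889 → May 26, 1890: 365 days.
May 26, 1890 → May 26, 1891: 365 days.
May 26, 1891 → May 26, 1892: 366 days (Feb 29, 1892 is in that span).
May 26, 1892 → May 26, 1893: 365 days.
May 26, 1893 → May 26, 1894: 365 days.
May 26, 1894 → May 26, 1895: 365 days.
May 26, 1895 → Jun 26, 1895: 31 days (May has 31).
Jun 26, 1895 → Jul 26, 1895: 30 days (June has 30).
Jul 26, 1895 → Aug 26, 1895: 31 days (July has 31).
Aug 26, 1895 → Sep 26, 1895: 31 days (August has 31).
Sep 26, 1895 → Oct 26, 1895: 30 days (September has 30).
Oct 26, 1895 → Nov 26, 1895: 31 days (October has 31).
Nov 26, 1895 → Dec 26, 1895: 30 days (November has 30).
Dec 26, 1895 → Jan 26, 1896: 31 days (December has 31).
Jan 26, 1896 → Feb 26, 1896: 31 days (January has 31).
Feb 26, 1896 → Mar 1, 1896: 4 days.
Total: 2471 days.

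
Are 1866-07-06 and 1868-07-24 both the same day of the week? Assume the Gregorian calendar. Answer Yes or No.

Yes

From Jul 6, 1866 to Jul 24, 1868 is 749 days.
749 mod 7 = 0, so they are the same weekday.
(Jul 6, 1866 is a Friday; Jul 24, 1868 is a Friday.)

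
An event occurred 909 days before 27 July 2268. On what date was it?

January 30, 2266

−366 (one year; includes Feb 29, 2268) → Jul 27, 2267 (543 left).
−365 (one year) → Jul 27, 2266 (178 left).
−27 → Jun 30, 2266 (end of Jun, 30 days; 151 left).
−30 → May 31, 2266 (end of May, 31 days; 121 left).
−31 → Apr 30, 2266 (end of Apr, 30 days; 90 left).
−30 → Mar 31, 2266 (end of Mar, 31 days; 60 left).
−31 → Feb 28, 2266 (end of Feb, 28 days; 29 left).
−28 → Jan 31, 2266 (end of Jan, 31 days; 1 left).
−1 → Jan 30, 2266.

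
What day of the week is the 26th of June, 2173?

Doomsday rule: the anchor day for the 2100s is Sunday. For year 73: 73÷12 = 6 r 1, and 1÷4 = 0, so 6+1+0 = 7.
Sunday + 7 ≡ Sunday — that's 2173's doomsday.
In June the doomsday date is Jun 6.
Jun 26 is 20 days after Jun 6; 20 mod 7 = 6, so Sunday + 6 = Saturday.

Saturday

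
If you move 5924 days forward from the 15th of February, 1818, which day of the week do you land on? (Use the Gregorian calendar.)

Tuesday

First find the weekday of Feb 15, 1818. Doomsday rule: the anchor day for the 1800s is Friday. For year 18: 18÷12 = 1 r 6, and 6÷4 = 1, so 1+6+1 = 8.
Friday + 8 ≡ Saturday — that's 1818's doomsday.
In February the doomsday date is Feb 28 (1818 is not a leap year).
Feb 15 is 13 days before Feb 28; 13 mod 7 = 6, so Saturday − 6 = Sunday.
5924 mod 7 = 2, so 5924 days after a Sunday is Sunday + 2 = Tuesday.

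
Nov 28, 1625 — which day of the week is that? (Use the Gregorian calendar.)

Friday

Doomsday rule: the anchor day for the 1600s is Tuesday. For year 25: 25÷12 = 2 r 1, and 1÷4 = 0, so 2+1+0 = 3.
Tuesday + 3 ≡ Friday — that's 1625's doomsday.
In November the doomsday date is Nov 7.
Nov 28 is 21 days after Nov 7; 21 mod 7 = 0, so Friday + 0 = Friday.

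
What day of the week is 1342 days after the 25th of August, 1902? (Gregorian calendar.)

Saturday

First find the weekday of Aug 25, 1902. Doomsday rule: the anchor day for the 1900s is Wednesday. For year 02: 2÷12 = 0 r 2, and 2÷4 = 0, so 0+2+0 = 2.
Wednesday + 2 ≡ Friday — that's 1902's doomsday.
In August the doomsday date is Aug 8.
Aug 25 is 17 days after Aug 8; 17 mod 7 = 3, so Friday + 3 = Monday.
1342 mod 7 = 5, so 1342 days after a Monday is Monday + 5 = Saturday.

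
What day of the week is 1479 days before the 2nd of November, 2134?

Sunday

First find the weekday of Nov 2, 2134. Doomsday rule: the anchor day for the 2100s is Sunday. For year 34: 34÷12 = 2 r 10, and 10÷4 = 2, so 2+10+2 = 14.
Sunday + 14 ≡ Sunday — that's 2134's doomsday.
In November the doomsday date is Nov 7.
Nov 2 is 5 days before Nov 7; 5 mod 7 = 5, so Sunday − 5 = Tuesday.
1479 mod 7 = 2, so 1479 days before a Tuesday is Tuesday − 2 = Sunday.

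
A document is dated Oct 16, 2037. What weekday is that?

Friday

Doomsday rule: the anchor day for the 2000s is Tuesday. For year 37: 37÷12 = 3 r 1, and 1÷4 = 0, so 3+1+0 = 4.
Tuesday + 4 ≡ Saturday — that's 2037's doomsday.
In October the doomsday date is Oct 10.
Oct 16 is 6 days after Oct 10; 6 mod 7 = 6, so Saturday + 6 = Friday.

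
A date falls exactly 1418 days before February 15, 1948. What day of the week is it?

Wednesday

First find the weekday of Feb 15, 1948. Doomsday rule: the anchor day for the 1900s is Wednesday. For year 48: 48÷12 = 4 r 0, and 0÷4 = 0, so 4+0+0 = 4.
Wednesday + 4 ≡ Sunday — that's 1948's doomsday.
In February the doomsday date is Feb 29 (1948 is a leap year (divisible by 4)).
Feb 15 is 14 days before Feb 29; 14 mod 7 = 0, so Sunday − 0 = Sunday.
1418 mod 7 = 4, so 1418 days before a Sunday is Sunday − 4 = Wednesday.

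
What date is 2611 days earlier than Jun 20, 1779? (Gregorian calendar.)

April 26, 1772

−365 (one year) → Jun 20, 1778 (2246 left).
−365 (one year) → Jun 20, 1777 (1881 left).
−365 (one year) → Jun 20, 1776 (1516 left).
−366 (one year; includes Feb 29, 1776) → Jun 20, 1775 (1150 left).
−365 (one year) → Jun 20, 1774 (785 left).
−365 (one year) → Jun 20, 1773 (420 left).
−365 (one year) → Jun 20, 1772 (55 left).
−20 → May 31, 1772 (end of May, 31 days; 35 left).
−31 → Apr 30, 1772 (end of Apr, 30 days; 4 left).
−4 → Apr 26, 1772.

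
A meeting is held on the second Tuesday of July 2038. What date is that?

July 13, 2038

July 1, 2038 is a Thursday.
The first Tuesday is therefore July 6 (5 days later).
The second Tuesday is 6 + 1×7 = July 13.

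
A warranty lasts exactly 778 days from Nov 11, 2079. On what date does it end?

+366 (one year; includes Feb 29, 2080) → Nov 11, 2080 (412 left).
+365 (one year) → Nov 11, 2081 (47 left).
Nov has 30 days: +20 → Dec 1, 2081 (27 left).
+27 → Dec 28, 2081.

December 28, 2081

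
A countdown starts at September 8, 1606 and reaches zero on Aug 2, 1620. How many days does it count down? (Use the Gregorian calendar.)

5077

Sep 8, 1606 → Sep 8, 1607: 365 days.
Sep 8, 1607 → Sep 8, 1608: 366 days (Feb 29, 1608 is in that span).
Sep 8, 1608 → Sep 8, 1609: 365 days.
Sep 8, 1609 → Sep 8, 1610: 365 days.
Sep 8, 1610 → Sep 8, 1611: 365 days.
Sep 8, 1611 → Sep 8, 1612: 366 days (Feb 29, 1612 is in that span).
Sep 8, 1612 → Sep 8, 1613: 365 days.
Sep 8, 1613 → Sep 8, 1614: 365 days.
Sep 8, 1614 → Sep 8, 1615: 365 days.
Sep 8, 1615 → Sep 8, 1616: 366 days (Feb 29, 1616 is in that span).
Sep 8, 1616 → Sep 8, 1617: 365 days.
Sep 8, 1617 → Sep 8, 1618: 365 days.
Sep 8, 1618 → Sep 8, 1619: 365 days.
Sep 8, 1619 → Oct 8, 1619: 30 days (September has 30).
Oct 8, 1619 → Nov 8, 1619: 31 days (October has 31).
Nov 8, 1619 → Dec 8, 1619: 30 days (November has 30).
Dec 8, 1619 → Jan 8, 1620: 31 days (December has 31).
Jan 8, 1620 → Feb 8, 1620: 31 days (January has 31).
Feb 8, 1620 → Mar 8, 1620: 29 days (February has 29).
Mar 8, 1620 → Apr 8, 1620: 31 days (March has 31).
Apr 8, 1620 → May 8, 1620: 30 days (April has 30).
May 8, 1620 → Jun 8, 1620: 31 days (May has 31).
Jun 8, 1620 → Jul 8, 1620: 30 days (June has 30).
Jul 8, 1620 → Aug 2, 1620: 25 days.
Total: 5077 days.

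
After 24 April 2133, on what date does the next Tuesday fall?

Apr 24, 2133 is a Friday.
From Friday to the next Tuesday is 4 days.
Apr 24, 2133 + 4 = Apr 28, 2133.

April 28, 2133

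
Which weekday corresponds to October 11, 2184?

Monday

Doomsday rule: the anchor day for the 2100s is Sunday. For year 84: 84÷12 = 7 r 0, and 0÷4 = 0, so 7+0+0 = 7.
Sunday + 7 ≡ Sunday — that's 2184's doomsday.
In October the doomsday date is Oct 10.
Oct 11 is 1 day after Oct 10; 1 mod 7 = 1, so Sunday + 1 = Monday.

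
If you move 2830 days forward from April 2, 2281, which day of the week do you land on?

Monday

Apr 2, 2281 is a Saturday.
2830 mod 7 = 2, so 2830 days after a Saturday is Saturday + 2 = Monday.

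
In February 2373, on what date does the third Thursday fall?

February 15, 2373

February 1, 2373 is a Thursday.
The first Thursday is therefore February 1 (same day).
The third Thursday is 1 + 2×7 = February 15.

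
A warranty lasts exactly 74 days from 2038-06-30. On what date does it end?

Jun has 30 days: +1 → Jul 1, 2038 (73 left).
Jul has 31 days: +31 → Aug 1, 2038 (42 left).
Aug has 31 days: +31 → Sep 1, 2038 (11 left).
+11 → Sep 12, 2038.

September 12, 2038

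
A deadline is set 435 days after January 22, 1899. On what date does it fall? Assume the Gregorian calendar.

+365 (one year) → Jan 22, 1900 (70 left).
Jan has 31 days: +10 → Feb 1, 1900 (60 left).
Feb has 28 days: +28 → Mar 1, 1900 (32 left).
Mar has 31 days: +31 → Apr 1, 1900 (1 left).
+1 → Apr 2, 1900.

April 2, 1900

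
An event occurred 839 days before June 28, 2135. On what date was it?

−365 (one year) → Jun 28, 2134 (474 left).
−365 (one year) → Jun 28, 2133 (109 left).
−28 → May 31, 2133 (end of May, 31 days; 81 left).
−31 → Apr 30, 2133 (end of Apr, 30 days; 50 left).
−30 → Mar 31, 2133 (end of Mar, 31 days; 20 left).
−20 → Mar 11, 2133.

March 11, 2133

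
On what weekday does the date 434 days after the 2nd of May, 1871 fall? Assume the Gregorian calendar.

First find the weekday of May 2, 1871. Doomsday rule: the anchor day for the 1800s is Friday. For year 71: 71÷12 = 5 r 11, and 11÷4 = 2, so 5+11+2 = 18.
Friday + 18 ≡ Tuesday — that's 1871's doomsday.
In May the doomsday date is May 9.
May 2 is 7 days before May 9; 7 mod 7 = 0, so Tuesday − 0 = Tuesday.
434 mod 7 = 0, so 434 days after a Tuesday is Tuesday + 0 = Tuesday.

Tuesday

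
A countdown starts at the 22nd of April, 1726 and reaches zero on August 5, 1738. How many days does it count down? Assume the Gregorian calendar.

4488

Apr 22, 1726 → Apr 22, 1727: 365 days.
Apr 22, 1727 → Apr 22, 1728: 366 days (Feb 29, 1728 is in that span).
Apr 22, 1728 → Apr 22, 1729: 365 days.
Apr 22, 1729 → Apr 22, 1730: 365 days.
Apr 22, 1730 → Apr 22, 1731: 365 days.
Apr 22, 1731 → Apr 22, 1732: 366 days (Feb 29, 1732 is in that span).
Apr 22, 1732 → Apr 22, 1733: 365 days.
Apr 22, 1733 → Apr 22, 1734: 365 days.
Apr 22, 1734 → Apr 22, 1735: 365 days.
Apr 22, 1735 → Apr 22, 1736: 366 days (Feb 29, 1736 is in that span).
Apr 22, 1736 → Apr 22, 1737: 365 days.
Apr 22, 1737 → Apr 22, 1738: 365 days.
Apr 22, 1738 → May 22, 1738: 30 days (April has 30).
May 22, 1738 → Jun 22, 1738: 31 days (May has 31).
Jun 22, 1738 → Jul 22, 1738: 30 days (June has 30).
Jul 22, 1738 → Aug 5, 1738: 14 days.
Total: 4488 days.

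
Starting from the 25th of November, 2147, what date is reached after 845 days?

March 19, 2150

+366 (one year; includes Feb 29, 2148) → Nov 25, 2148 (479 left).
+365 (one year) → Nov 25, 2149 (114 left).
Nov has 30 days: +6 → Dec 1, 2149 (108 left).
Dec has 31 days: +31 → Jan 1, 2150 (77 left).
Jan has 31 days: +31 → Feb 1, 2150 (46 left).
Feb has 28 days: +28 → Mar 1, 2150 (18 left).
+18 → Mar 19, 2150.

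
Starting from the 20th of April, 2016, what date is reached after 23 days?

Apr has 30 days: +11 → May 1, 2016 (12 left).
+12 → May 13, 2016.

May 13, 2016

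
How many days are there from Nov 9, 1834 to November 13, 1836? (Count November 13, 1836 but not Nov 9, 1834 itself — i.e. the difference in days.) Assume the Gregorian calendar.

735

Nov 9, 1834 → Nov 9, 1835: 365 days.
Nov 9, 1835 → Dec 9, 1835: 30 days (November has 30).
Dec 9, 1835 → Jan 9, 1836: 31 days (December has 31).
Jan 9, 1836 → Feb 9, 1836: 31 days (January has 31).
Feb 9, 1836 → Mar 9, 1836: 29 days (February has 29).
Mar 9, 1836 → Apr 9, 1836: 31 days (March has 31).
Apr 9, 1836 → May 9, 1836: 30 days (April has 30).
May 9, 1836 → Jun 9, 1836: 31 days (May has 31).
Jun 9, 1836 → Jul 9, 1836: 30 days (June has 30).
Jul 9, 1836 → Aug 9, 1836: 31 days (July has 31).
Aug 9, 1836 → Sep 9, 1836: 31 days (August has 31).
Sep 9, 1836 → Oct 9, 1836: 30 days (September has 30).
Oct 9, 1836 → Nov 9, 1836: 31 days (October has 31).
Nov 9, 1836 → Nov 13, 1836: 4 days.
Total: 735 days.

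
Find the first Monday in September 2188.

September 1, 2188

September 1, 2188 is a Monday.
The first Monday is therefore September 1 (same day).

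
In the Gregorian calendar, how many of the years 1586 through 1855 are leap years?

Multiples of 4 in [1586,1855]: 67.
Of those, multiples of 100: 3 (not leap unless ÷400).
Multiples of 400: 1.
Leap years = 67 − 3 + 1 = 65.

65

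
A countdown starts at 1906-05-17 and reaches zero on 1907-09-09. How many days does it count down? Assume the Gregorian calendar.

May 17, 1906 → May 17, 1907: 365 days.
May 17, 1907 → Jun 17, 1907: 31 days (May has 31).
Jun 17, 1907 → Jul 17, 1907: 30 days (June has 30).
Jul 17, 1907 → Aug 17, 1907: 31 days (July has 31).
Aug 17, 1907 → Sep 9, 1907: 23 days.
Total: 480 days.

480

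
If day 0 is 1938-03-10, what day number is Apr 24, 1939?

Mar 10, 1938 → Mar 10, 1939: 365 days.
Mar 10, 1939 → Apr 10, 1939: 31 days (March has 31).
Apr 10, 1939 → Apr 24, 1939: 14 days.
Total: 410 days.

410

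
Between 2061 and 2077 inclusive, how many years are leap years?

Multiples of 4 in [2061,2077]: 4.
Of those, multiples of 100: 0 (not leap unless ÷400).
Multiples of 400: 0.
Leap years = 4 − 0 + 0 = 4.

4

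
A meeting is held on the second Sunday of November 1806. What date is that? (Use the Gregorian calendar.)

November 9, 1806

November 1, 1806 is a Saturday.
The first Sunday is therefore November 2 (1 days later).
The second Sunday is 2 + 1×7 = November 9.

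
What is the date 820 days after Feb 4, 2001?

May 5, 2003

+365 (one year) → Feb 4, 2002 (455 left).
+365 (one year) → Feb 4, 2003 (90 left).
Feb has 28 days: +25 → Mar 1, 2003 (65 left).
Mar has 31 days: +31 → Apr 1, 2003 (34 left).
Apr has 30 days: +30 → May 1, 2003 (4 left).
+4 → May 5, 2003.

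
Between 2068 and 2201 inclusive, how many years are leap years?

Multiples of 4 in [2068,2201]: 34.
Of those, multiples of 100: 2 (not leap unless ÷400).
Multiples of 400: 0.
Leap years = 34 − 2 + 0 = 32.

32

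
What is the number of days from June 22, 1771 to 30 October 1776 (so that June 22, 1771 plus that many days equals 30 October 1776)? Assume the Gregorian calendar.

Jun 22, 1771 → Jun 22, 1772: 366 days (Feb 29, 1772 is in that span).
Jun 22, 1772 → Jun 22, 1773: 365 days.
Jun 22, 1773 → Jun 22, 1774: 365 days.
Jun 22, 1774 → Jun 22, 1775: 365 days.
Jun 22, 1775 → Jun 22, 1776: 366 days (Feb 29, 1776 is in that span).
Jun 22, 1776 → Jul 22, 1776: 30 days (June has 30).
Jul 22, 1776 → Aug 22, 1776: 31 days (July has 31).
Aug 22, 1776 → Sep 22, 1776: 31 days (August has 31).
Sep 22, 1776 → Oct 22, 1776: 30 days (September has 30).
Oct 22, 1776 → Oct 30, 1776: 8 days.
Total: 1957 days.

1957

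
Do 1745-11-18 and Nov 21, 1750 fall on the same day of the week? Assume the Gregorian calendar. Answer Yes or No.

From Nov 18, 1745 to Nov 21, 1750 is 1829 days.
1829 mod 7 = 2, so they are different weekdays.
(Nov 18, 1745 is a Thursday; Nov 21, 1750 is a Saturday.)

No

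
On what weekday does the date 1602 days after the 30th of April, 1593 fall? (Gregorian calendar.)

First find the weekday of Apr 30, 1593. Doomsday rule: the anchor day for the 1500s is Wednesday. For year 93: 93÷12 = 7 r 9, and 9÷4 = 2, so 7+9+2 = 18.
Wednesday + 18 ≡ Sunday — that's 1593's doomsday.
In April the doomsday date is Apr 4.
Apr 30 is 26 days after Apr 4; 26 mod 7 = 5, so Sunday + 5 = Friday.
1602 mod 7 = 6, so 1602 days after a Friday is Friday + 6 = Thursday.

Thursday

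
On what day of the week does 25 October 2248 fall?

Wednesday

Doomsday rule: the anchor day for the 2200s is Friday. For year 48: 48÷12 = 4 r 0, and 0÷4 = 0, so 4+0+0 = 4.
Friday + 4 ≡ Tuesday — that's 2248's doomsday.
In October the doomsday date is Oct 10.
Oct 25 is 15 days after Oct 10; 15 mod 7 = 1, so Tuesday + 1 = Wednesday.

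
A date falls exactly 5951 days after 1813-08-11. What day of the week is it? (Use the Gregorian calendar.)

Thursday

First find the weekday of Aug 11, 1813. Doomsday rule: the anchor day for the 1800s is Friday. For year 13: 13÷12 = 1 r 1, and 1÷4 = 0, so 1+1+0 = 2.
Friday + 2 ≡ Sunday — that's 1813's doomsday.
In August the doomsday date is Aug 8.
Aug 11 is 3 days after Aug 8; 3 mod 7 = 3, so Sunday + 3 = Wednesday.
5951 mod 7 = 1, so 5951 days after a Wednesday is Wednesday + 1 = Thursday.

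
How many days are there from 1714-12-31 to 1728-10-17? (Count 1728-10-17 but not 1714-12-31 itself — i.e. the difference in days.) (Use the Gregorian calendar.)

Dec 31, 1714 → Dec 31, 1715: 365 days.
Dec 31, 1715 → Dec 31, 1716: 366 days (Feb 29, 1716 is in that span).
Dec 31, 1716 → Dec 31, 1717: 365 days.
Dec 31, 1717 → Dec 31, 1718: 365 days.
Dec 31, 1718 → Dec 31, 1719: 365 days.
Dec 31, 1719 → Dec 31, 1720: 366 days (Feb 29, 1720 is in that span).
Dec 31, 1720 → Dec 31, 1721: 365 days.
Dec 31, 1721 → Dec 31, 1722: 365 days.
Dec 31, 1722 → Dec 31, 1723: 365 days.
Dec 31, 1723 → Dec 31, 1724: 366 days (Feb 29, 1724 is in that span).
Dec 31, 1724 → Dec 31, 1725: 365 days.
Dec 31, 1725 → Dec 31, 1726: 365 days.
Dec 31, 1726 → Dec 31, 1727: 365 days.
Dec 31, 1727 → Jan 31, 1728: 31 days (December has 31).
Jan 31, 1728 → Feb 29, 1728: 29 days (January has 31).
Feb 29, 1728 → Mar 29, 1728: 29 days (February has 29).
Mar 29, 1728 → Apr 29, 1728: 31 days (March has 31).
Apr 29, 1728 → May 29, 1728: 30 days (April has 30).
May 29, 1728 → Jun 29, 1728: 31 days (May has 31).
Jun 29, 1728 → Jul 29, 1728: 30 days (June has 30).
Jul 29, 1728 → Aug 29, 1728: 31 days (July has 31).
Aug 29, 1728 → Sep 29, 1728: 31 days (August has 31).
Sep 29, 1728 → Oct 17, 1728: 18 days.
Total: 5039 days.

5039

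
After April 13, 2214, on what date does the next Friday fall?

April 15, 2214

Apr 13, 2214 is a Wednesday.
From Wednesday to the next Friday is 2 days.
Apr 13, 2214 + 2 = Apr 15, 2214.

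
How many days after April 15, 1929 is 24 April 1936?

Apr 15, 1929 → Apr 15, 1930: 365 days.
Apr 15, 1930 → Apr 15, 1931: 365 days.
Apr 15, 1931 → Apr 15, 1932: 366 days (Feb 29, 1932 is in that span).
Apr 15, 1932 → Apr 15, 1933: 365 days.
Apr 15, 1933 → Apr 15, 1934: 365 days.
Apr 15, 1934 → Apr 15, 1935: 365 days.
Apr 15, 1935 → May 15, 1935: 30 days (April has 30).
May 15, 1935 → Jun 15, 1935: 31 days (May has 31).
Jun 15, 1935 → Jul 15, 1935: 30 days (June has 30).
Jul 15, 1935 → Aug 15, 1935: 31 days (July has 31).
Aug 15, 1935 → Sep 15, 1935: 31 days (August has 31).
Sep 15, 1935 → Oct 15, 1935: 30 days (September has 30).
Oct 15, 1935 → Nov 15, 1935: 31 days (October has 31).
Nov 15, 1935 → Dec 15, 1935: 30 days (November has 30).
Dec 15, 1935 → Jan 15, 1936: 31 days (December has 31).
Jan 15, 1936 → Feb 15, 1936: 31 days (January has 31).
Feb 15, 1936 → Mar 15, 1936: 29 days (February has 29).
Mar 15, 1936 → Apr 15, 1936: 31 days (March has 31).
Apr 15, 1936 → Apr 24, 1936: 9 days.
Total: 2566 days.

2566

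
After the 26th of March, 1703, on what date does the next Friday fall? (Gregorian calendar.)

Mar 26, 1703 is a Monday.
From Monday to the next Friday is 4 days.
Mar 26, 1703 + 4 = Mar 30, 1703.

March 30, 1703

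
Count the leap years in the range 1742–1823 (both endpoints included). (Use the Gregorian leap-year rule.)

19

Multiples of 4 in [1742,1823]: 20.
Of those, multiples of 100: 1 (not leap unless ÷400).
Multiples of 400: 0.
Leap years = 20 − 1 + 0 = 19.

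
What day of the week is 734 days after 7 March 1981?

First find the weekday of Mar 7, 1981. Doomsday rule: the anchor day for the 1900s is Wednesday. For year 81: 81÷12 = 6 r 9, and 9÷4 = 2, so 6+9+2 = 17.
Wednesday + 17 ≡ Saturday — that's 1981's doomsday.
In March the doomsday date is Mar 14.
Mar 7 is 7 days before Mar 14; 7 mod 7 = 0, so Saturday − 0 = Saturday.
734 mod 7 = 6, so 734 days after a Saturday is Saturday + 6 = Friday.

Friday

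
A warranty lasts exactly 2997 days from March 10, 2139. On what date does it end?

+366 (one year; includes Feb 29, 2140) → Mar 10, 2140 (2631 left).
+365 (one year) → Mar 10, 2141 (2266 left).
+365 (one year) → Mar 10, 2142 (1901 left).
+365 (one year) → Mar 10, 2143 (1536 left).
+366 (one year; includes Feb 29, 2144) → Mar 10, 2144 (1170 left).
+365 (one year) → Mar 10, 2145 (805 left).
+365 (one year) → Mar 10, 2146 (440 left).
+365 (one year) → Mar 10, 2147 (75 left).
Mar has 31 days: +22 → Apr 1, 2147 (53 left).
Apr has 30 days: +30 → May 1, 2147 (23 left).
+23 → May 24, 2147.

May 24, 2147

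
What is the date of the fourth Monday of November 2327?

November 28, 2327

November 1, 2327 is a Tuesday.
The first Monday is therefore November 7 (6 days later).
The fourth Monday is 7 + 3×7 = November 28.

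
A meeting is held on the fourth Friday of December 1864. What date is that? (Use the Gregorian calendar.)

December 23, 1864

December 1, 1864 is a Thursday.
The first Friday is therefore December 2 (1 days later).
The fourth Friday is 2 + 3×7 = December 23.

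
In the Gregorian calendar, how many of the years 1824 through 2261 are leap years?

107

Multiples of 4 in [1824,2261]: 110.
Of those, multiples of 100: 4 (not leap unless ÷400).
Multiples of 400: 1.
Leap years = 110 − 4 + 1 = 107.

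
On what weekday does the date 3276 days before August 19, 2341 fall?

Aug 19, 2341 is a Tuesday.
3276 mod 7 = 0, so 3276 days before a Tuesday is Tuesday − 0 = Tuesday.

Tuesday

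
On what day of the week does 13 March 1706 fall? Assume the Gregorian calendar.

Saturday

Doomsday rule: the anchor day for the 1700s is Sunday. For year 06: 6÷12 = 0 r 6, and 6÷4 = 1, so 0+6+1 = 7.
Sunday + 7 ≡ Sunday — that's 1706's doomsday.
In March the doomsday date is Mar 14.
Mar 13 is 1 day before Mar 14; 1 mod 7 = 1, so Sunday − 1 = Saturday.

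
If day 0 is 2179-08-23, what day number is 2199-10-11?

7354

Aug 23, 2179 → Aug 23, 2180: 366 days (Feb 29, 2180 is in that span).
Aug 23, 2180 → Aug 23, 2181: 365 days.
Aug 23, 2181 → Aug 23, 2182: 365 days.
Aug 23, 2182 → Aug 23, 2183: 365 days.
Aug 23, 2183 → Aug 23, 2184: 366 days (Feb 29, 2184 is in that span).
Aug 23, 2184 → Aug 23, 2185: 365 days.
Aug 23, 2185 → Aug 23, 2186: 365 days.
Aug 23, 2186 → Aug 23, 2187: 365 days.
Aug 23, 2187 → Aug 23, 2188: 366 days (Feb 29, 2188 is in that span).
Aug 23, 2188 → Aug 23, 2189: 365 days.
Aug 23, 2189 → Aug 23, 2190: 365 days.
Aug 23, 2190 → Aug 23, 2191: 365 days.
Aug 23, 2191 → Aug 23, 2192: 366 days (Feb 29, 2192 is in that span).
Aug 23, 2192 → Aug 23, 2193: 365 days.
Aug 23, 2193 → Aug 23, 2194: 365 days.
Aug 23, 2194 → Aug 23, 2195: 365 days.
Aug 23, 2195 → Aug 23, 2196: 366 days (Feb 29, 2196 is in that span).
Aug 23, 2196 → Aug 23, 2197: 365 days.
Aug 23, 2197 → Aug 23, 2198: 365 days.
Aug 23, 2198 → Aug 23, 2199: 365 days.
Aug 23, 2199 → Sep 23, 2199: 31 days (August has 31).
Sep 23, 2199 → Oct 11, 2199: 18 days.
Total: 7354 days.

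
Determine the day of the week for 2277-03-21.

Wednesday

Doomsday rule: the anchor day for the 2200s is Friday. For year 77: 77÷12 = 6 r 5, and 5÷4 = 1, so 6+5+1 = 12.
Friday + 12 ≡ Wednesday — that's 2277's doomsday.
In March the doomsday date is Mar 14.
Mar 21 is 7 days after Mar 14; 7 mod 7 = 0, so Wednesday + 0 = Wednesday.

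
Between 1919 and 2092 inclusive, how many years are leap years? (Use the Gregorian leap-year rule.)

44

Multiples of 4 in [1919,2092]: 44.
Of those, multiples of 100: 1 (not leap unless ÷400).
Multiples of 400: 1.
Leap years = 44 − 1 + 1 = 44.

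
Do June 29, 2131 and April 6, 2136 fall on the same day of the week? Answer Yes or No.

Yes

From Jun 29, 2131 to Apr 6, 2136 is 1743 days.
1743 mod 7 = 0, so they are the same weekday.
(Jun 29, 2131 is a Friday; Apr 6, 2136 is a Friday.)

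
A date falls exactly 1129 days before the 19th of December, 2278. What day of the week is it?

Tuesday

First find the weekday of Dec 19, 2278. Doomsday rule: the anchor day for the 2200s is Friday. For year 78: 78÷12 = 6 r 6, and 6÷4 = 1, so 6+6+1 = 13.
Friday + 13 ≡ Thursday — that's 2278's doomsday.
In December the doomsday date is Dec 12.
Dec 19 is 7 days after Dec 12; 7 mod 7 = 0, so Thursday + 0 = Thursday.
1129 mod 7 = 2, so 1129 days before a Thursday is Thursday − 2 = Tuesday.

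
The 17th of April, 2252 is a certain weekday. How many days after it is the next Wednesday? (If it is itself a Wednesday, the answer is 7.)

4

Apr 17, 2252 is a Saturday.
From Saturday to the next Wednesday is 4 days.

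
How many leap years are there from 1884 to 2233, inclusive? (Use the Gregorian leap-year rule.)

Multiples of 4 in [1884,2233]: 88.
Of those, multiples of 100: 4 (not leap unless ÷400).
Multiples of 400: 1.
Leap years = 88 − 4 + 1 = 85.

85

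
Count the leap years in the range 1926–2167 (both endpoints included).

59

Multiples of 4 in [1926,2167]: 60.
Of those, multiples of 100: 2 (not leap unless ÷400).
Multiples of 400: 1.
Leap years = 60 − 2 + 1 = 59.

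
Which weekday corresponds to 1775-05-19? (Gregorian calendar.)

Friday

Doomsday rule: the anchor day for the 1700s is Sunday. For year 75: 75÷12 = 6 r 3, and 3÷4 = 0, so 6+3+0 = 9.
Sunday + 9 ≡ Tuesday — that's 1775's doomsday.
In May the doomsday date is May 9.
May 19 is 10 days after May 9; 10 mod 7 = 3, so Tuesday + 3 = Friday.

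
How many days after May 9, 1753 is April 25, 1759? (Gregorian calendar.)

May 9, 1753 → May 9, 1754: 365 days.
May 9, 1754 → May 9, 1755: 365 days.
May 9, 1755 → May 9, 1756: 366 days (Feb 29, 1756 is in that span).
May 9, 1756 → May 9, 1757: 365 days.
May 9, 1757 → May 9, 1758: 365 days.
May 9, 1758 → Jun 9, 1758: 31 days (May has 31).
Jun 9, 1758 → Jul 9, 1758: 30 days (June has 30).
Jul 9, 1758 → Aug 9, 1758: 31 days (July has 31).
Aug 9, 1758 → Sep 9, 1758: 31 days (August has 31).
Sep 9, 1758 → Oct 9, 1758: 30 days (September has 30).
Oct 9, 1758 → Nov 9, 1758: 31 days (October has 31).
Nov 9, 1758 → Dec 9, 1758: 30 days (November has 30).
Dec 9, 1758 → Jan 9, 1759: 31 days (December has 31).
Jan 9, 1759 → Feb 9, 1759: 31 days (January has 31).
Feb 9, 1759 → Mar 9, 1759: 28 days (February has 28).
Mar 9, 1759 → Apr 9, 1759: 31 days (March has 31).
Apr 9, 1759 → Apr 25, 1759: 16 days.
Total: 2177 days.

2177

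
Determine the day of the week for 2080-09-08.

January 1, 2080 is a Monday.
Jan 1, 2080 → Feb 1, 2080: 31 days (January has 31).
Feb 1, 2080 → Mar 1, 2080: 29 days (February has 29).
Mar 1, 2080 → Apr 1, 2080: 31 days (March has 31).
Apr 1, 2080 → May 1, 2080: 30 days (April has 30).
May 1, 2080 → Jun 1, 2080: 31 days (May has 31).
Jun 1, 2080 → Jul 1, 2080: 30 days (June has 30).
Jul 1, 2080 → Aug 1, 2080: 31 days (July has 31).
Aug 1, 2080 → Sep 1, 2080: 31 days (August has 31).
Sep 1, 2080 → Sep 8, 2080: 7 days.
Total: 251 days.
251 mod 7 = 6, so Monday + 6 = Sunday.

Sunday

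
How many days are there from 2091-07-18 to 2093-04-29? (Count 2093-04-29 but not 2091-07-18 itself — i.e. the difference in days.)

Jul 18, 2091 → Jul 18, 2092: 366 days (Feb 29, 2092 is in that span).
Jul 18, 2092 → Aug 18, 2092: 31 days (July has 31).
Aug 18, 2092 → Sep 18, 2092: 31 days (August has 31).
Sep 18, 2092 → Oct 18, 2092: 30 days (September has 30).
Oct 18, 2092 → Nov 18, 2092: 31 days (October has 31).
Nov 18, 2092 → Dec 18, 2092: 30 days (November has 30).
Dec 18, 2092 → Jan 18, 2093: 31 days (December has 31).
Jan 18, 2093 → Feb 18, 2093: 31 days (January has 31).
Feb 18, 2093 → Mar 18, 2093: 28 days (February has 28).
Mar 18, 2093 → Apr 18, 2093: 31 days (March has 31).
Apr 18, 2093 → Apr 29, 2093: 11 days.
Total: 651 days.

651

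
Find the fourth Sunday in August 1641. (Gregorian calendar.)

August 25, 1641

August 1, 1641 is a Thursday.
The first Sunday is therefore August 4 (3 days later).
The fourth Sunday is 4 + 3×7 = August 25.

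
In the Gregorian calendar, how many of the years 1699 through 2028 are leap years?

80

Multiples of 4 in [1699,2028]: 83.
Of those, multiples of 100: 4 (not leap unless ÷400).
Multiples of 400: 1.
Leap years = 83 − 4 + 1 = 80.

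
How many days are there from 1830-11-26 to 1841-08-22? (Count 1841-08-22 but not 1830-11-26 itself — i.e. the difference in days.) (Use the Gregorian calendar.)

Nov 26, 1830 → Nov 26, 1831: 365 days.
Nov 26, 1831 → Nov 26, 1832: 366 days (Feb 29, 1832 is in that span).
Nov 26, 1832 → Nov 26, 1833: 365 days.
Nov 26, 1833 → Nov 26, 1834: 365 days.
Nov 26, 1834 → Nov 26, 1835: 365 days.
Nov 26, 1835 → Nov 26, 1836: 366 days (Feb 29, 1836 is in that span).
Nov 26, 1836 → Nov 26, 1837: 365 days.
Nov 26, 1837 → Nov 26, 1838: 365 days.
Nov 26, 1838 → Nov 26, 1839: 365 days.
Nov 26, 1839 → Nov 26, 1840: 366 days (Feb 29, 1840 is in that span).
Nov 26, 1840 → Dec 26, 1840: 30 days (November has 30).
Dec 26, 1840 → Jan 26, 1841: 31 days (December has 31).
Jan 26, 1841 → Feb 26, 1841: 31 days (January has 31).
Feb 26, 1841 → Mar 26, 1841: 28 days (February has 28).
Mar 26, 1841 → Apr 26, 1841: 31 days (March has 31).
Apr 26, 1841 → May 26, 1841: 30 days (April has 30).
May 26, 1841 → Jun 26, 1841: 31 days (May has 31).
Jun 26, 1841 → Jul 26, 1841: 30 days (June has 30).
Jul 26, 1841 → Aug 22, 1841: 27 days.
Total: 3922 days.

3922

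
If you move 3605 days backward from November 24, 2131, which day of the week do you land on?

Saturday

Nov 24, 2131 is a Saturday.
3605 mod 7 = 0, so 3605 days before a Saturday is Saturday − 0 = Saturday.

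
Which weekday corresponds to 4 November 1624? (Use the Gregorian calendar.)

Doomsday rule: the anchor day for the 1600s is Tuesday. For year 24: 24÷12 = 2 r 0, and 0÷4 = 0, so 2+0+0 = 2.
Tuesday + 2 ≡ Thursday — that's 1624's doomsday.
In November the doomsday date is Nov 7.
Nov 4 is 3 days before Nov 7; 3 mod 7 = 3, so Thursday − 3 = Monday.

Monday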